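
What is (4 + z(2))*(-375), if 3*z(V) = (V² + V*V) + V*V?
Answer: -3000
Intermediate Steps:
z(V) = V² (z(V) = ((V² + V*V) + V*V)/3 = ((V² + V²) + V²)/3 = (2*V² + V²)/3 = (3*V²)/3 = V²)
(4 + z(2))*(-375) = (4 + 2²)*(-375) = (4 + 4)*(-375) = 8*(-375) = -3000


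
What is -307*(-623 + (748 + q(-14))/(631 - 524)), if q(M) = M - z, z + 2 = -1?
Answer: 20238668/107 ≈ 1.8915e+5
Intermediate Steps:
z = -3 (z = -2 - 1 = -3)
q(M) = 3 + M (q(M) = M - 1*(-3) = M + 3 = 3 + M)
-307*(-623 + (748 + q(-14))/(631 - 524)) = -307*(-623 + (748 + (3 - 14))/(631 - 524)) = -307*(-623 + (748 - 11)/107) = -307*(-623 + 737*(1/107)) = -307*(-623 + 737/107) = -307*(-65924/107) = 20238668/107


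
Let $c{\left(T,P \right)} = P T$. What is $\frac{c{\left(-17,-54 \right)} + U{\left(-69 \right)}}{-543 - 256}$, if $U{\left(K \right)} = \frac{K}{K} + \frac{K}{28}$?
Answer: $- \frac{25663}{22372} \approx -1.1471$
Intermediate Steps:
$U{\left(K \right)} = 1 + \frac{K}{28}$ ($U{\left(K \right)} = 1 + K \frac{1}{28} = 1 + \frac{K}{28}$)
$\frac{c{\left(-17,-54 \right)} + U{\left(-69 \right)}}{-543 - 256} = \frac{\left(-54\right) \left(-17\right) + \left(1 + \frac{1}{28} \left(-69\right)\right)}{-543 - 256} = \frac{918 + \left(1 - \frac{69}{28}\right)}{-799} = \left(918 - \frac{41}{28}\right) \left(- \frac{1}{799}\right) = \frac{25663}{28} \left(- \frac{1}{799}\right) = - \frac{25663}{22372}$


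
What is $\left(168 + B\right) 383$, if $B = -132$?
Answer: $13788$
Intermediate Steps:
$\left(168 + B\right) 383 = \left(168 - 132\right) 383 = 36 \cdot 383 = 13788$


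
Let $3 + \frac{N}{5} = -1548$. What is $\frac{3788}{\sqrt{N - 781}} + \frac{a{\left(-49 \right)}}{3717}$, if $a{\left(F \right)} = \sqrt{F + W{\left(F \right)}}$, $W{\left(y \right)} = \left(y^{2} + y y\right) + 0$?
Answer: $\frac{\sqrt{97}}{531} - \frac{947 i \sqrt{2134}}{1067} \approx 0.018548 - 41.0 i$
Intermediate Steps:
$N = -7755$ ($N = -15 + 5 \left(-1548\right) = -15 - 7740 = -7755$)
$W{\left(y \right)} = 2 y^{2}$ ($W{\left(y \right)} = \left(y^{2} + y^{2}\right) + 0 = 2 y^{2} + 0 = 2 y^{2}$)
$a{\left(F \right)} = \sqrt{F + 2 F^{2}}$
$\frac{3788}{\sqrt{N - 781}} + \frac{a{\left(-49 \right)}}{3717} = \frac{3788}{\sqrt{-7755 - 781}} + \frac{\sqrt{- 49 \left(1 + 2 \left(-49\right)\right)}}{3717} = \frac{3788}{\sqrt{-8536}} + \sqrt{- 49 \left(1 - 98\right)} \frac{1}{3717} = \frac{3788}{2 i \sqrt{2134}} + \sqrt{\left(-49\right) \left(-97\right)} \frac{1}{3717} = 3788 \left(- \frac{i \sqrt{2134}}{4268}\right) + \sqrt{4753} \cdot \frac{1}{3717} = - \frac{947 i \sqrt{2134}}{1067} + 7 \sqrt{97} \cdot \frac{1}{3717} = - \frac{947 i \sqrt{2134}}{1067} + \frac{\sqrt{97}}{531} = \frac{\sqrt{97}}{531} - \frac{947 i \sqrt{2134}}{1067}$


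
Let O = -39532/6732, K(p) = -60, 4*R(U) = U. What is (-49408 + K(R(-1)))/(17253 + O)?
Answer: -20813661/7256729 ≈ -2.8682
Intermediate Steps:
R(U) = U/4
O = -9883/1683 (O = -39532*1/6732 = -9883/1683 ≈ -5.8723)
(-49408 + K(R(-1)))/(17253 + O) = (-49408 - 60)/(17253 - 9883/1683) = -49468/29026916/1683 = -49468*1683/29026916 = -20813661/7256729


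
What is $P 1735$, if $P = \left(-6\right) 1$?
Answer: $-10410$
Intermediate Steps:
$P = -6$
$P 1735 = \left(-6\right) 1735 = -10410$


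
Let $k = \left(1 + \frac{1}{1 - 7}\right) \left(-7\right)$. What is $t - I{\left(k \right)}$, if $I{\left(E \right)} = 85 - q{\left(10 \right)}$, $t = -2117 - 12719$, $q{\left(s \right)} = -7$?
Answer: $-14928$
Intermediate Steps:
$t = -14836$ ($t = -2117 - 12719 = -14836$)
$k = - \frac{35}{6}$ ($k = \left(1 + \frac{1}{-6}\right) \left(-7\right) = \left(1 - \frac{1}{6}\right) \left(-7\right) = \frac{5}{6} \left(-7\right) = - \frac{35}{6} \approx -5.8333$)
$I{\left(E \right)} = 92$ ($I{\left(E \right)} = 85 - -7 = 85 + 7 = 92$)
$t - I{\left(k \right)} = -14836 - 92 = -14928$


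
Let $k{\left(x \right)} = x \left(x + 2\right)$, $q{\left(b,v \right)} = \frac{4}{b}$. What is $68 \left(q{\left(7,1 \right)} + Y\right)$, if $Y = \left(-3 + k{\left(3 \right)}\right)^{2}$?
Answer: $\frac{68816}{7} \approx 9830.9$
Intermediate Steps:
$k{\left(x \right)} = x \left(2 + x\right)$
$Y = 144$ ($Y = \left(-3 + 3 \left(2 + 3\right)\right)^{2} = \left(-3 + 3 \cdot 5\right)^{2} = \left(-3 + 15\right)^{2} = 12^{2} = 144$)
$68 \left(q{\left(7,1 \right)} + Y\right) = 68 \left(\frac{4}{7} + 144\right) = 68 \cdot \frac{1012}{7} = \frac{68816}{7}$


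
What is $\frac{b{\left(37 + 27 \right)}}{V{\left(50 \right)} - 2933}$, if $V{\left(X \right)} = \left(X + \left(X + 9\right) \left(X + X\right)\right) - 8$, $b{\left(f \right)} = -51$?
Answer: $- \frac{1}{59} \approx -0.016949$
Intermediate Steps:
$V{\left(X \right)} = -8 + X + 2 X \left(9 + X\right)$ ($V{\left(X \right)} = \left(X + \left(9 + X\right) 2 X\right) - 8 = \left(X + 2 X \left(9 + X\right)\right) - 8 = -8 + X + 2 X \left(9 + X\right)$)
$\frac{b{\left(37 + 27 \right)}}{V{\left(50 \right)} - 2933} = - \frac{51}{\left(-8 + 2 \cdot 50^{2} + 19 \cdot 50\right) - 2933} = - \frac{51}{\left(-8 + 2 \cdot 2500 + 950\right) - 2933} = - \frac{51}{\left(-8 + 5000 + 950\right) - 2933} = - \frac{51}{5942 - 2933} = - \frac{51}{3009} = \left(-51\right) \frac{1}{3009} = - \frac{1}{59}$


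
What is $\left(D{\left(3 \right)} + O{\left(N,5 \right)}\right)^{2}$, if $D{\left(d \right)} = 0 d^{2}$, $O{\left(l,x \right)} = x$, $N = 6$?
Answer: $25$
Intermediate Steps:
$D{\left(d \right)} = 0$
$\left(D{\left(3 \right)} + O{\left(N,5 \right)}\right)^{2} = \left(0 + 5\right)^{2} = 5^{2} = 25$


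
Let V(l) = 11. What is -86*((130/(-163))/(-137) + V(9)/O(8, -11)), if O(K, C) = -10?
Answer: 10506663/111655 ≈ 94.099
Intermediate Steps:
-86*((130/(-163))/(-137) + V(9)/O(8, -11)) = -86*((130/(-163))/(-137) + 11/(-10)) = -86*((130*(-1/163))*(-1/137) + 11*(-1/10)) = -86*(-130/163*(-1/137) - 11/10) = -86*(130/22331 - 11/10) = -86*(-244341/223310) = 10506663/111655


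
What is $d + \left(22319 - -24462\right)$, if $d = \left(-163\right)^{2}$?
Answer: $73350$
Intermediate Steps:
$d = 26569$
$d + \left(22319 - -24462\right) = 26569 + \left(22319 - -24462\right) = 26569 + \left(22319 + 24462\right) = 26569 + 46781 = 73350$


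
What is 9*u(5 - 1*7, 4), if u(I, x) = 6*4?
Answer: 216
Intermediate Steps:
u(I, x) = 24
9*u(5 - 1*7, 4) = 9*24 = 216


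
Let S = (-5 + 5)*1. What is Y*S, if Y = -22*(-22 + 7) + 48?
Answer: 0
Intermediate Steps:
S = 0 (S = 0*1 = 0)
Y = 378 (Y = -22*(-15) + 48 = 330 + 48 = 378)
Y*S = 378*0 = 0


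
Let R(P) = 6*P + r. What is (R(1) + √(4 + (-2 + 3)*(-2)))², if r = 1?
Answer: (7 + √2)² ≈ 70.799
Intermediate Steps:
R(P) = 1 + 6*P (R(P) = 6*P + 1 = 1 + 6*P)
(R(1) + √(4 + (-2 + 3)*(-2)))² = ((1 + 6*1) + √(4 + (-2 + 3)*(-2)))² = ((1 + 6) + √(4 + 1*(-2)))² = (7 + √(4 - 2))² = (7 + √2)²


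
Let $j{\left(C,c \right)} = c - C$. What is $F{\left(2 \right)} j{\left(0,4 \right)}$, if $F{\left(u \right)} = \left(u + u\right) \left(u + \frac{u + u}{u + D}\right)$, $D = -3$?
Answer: $-32$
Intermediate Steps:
$F{\left(u \right)} = 2 u \left(u + \frac{2 u}{-3 + u}\right)$ ($F{\left(u \right)} = \left(u + u\right) \left(u + \frac{u + u}{u - 3}\right) = 2 u \left(u + \frac{2 u}{-3 + u}\right)$)
$F{\left(2 \right)} j{\left(0,4 \right)} = \frac{2 \cdot 2^{2} \left(-1 + 2\right)}{-3 + 2} \left(4 - 0\right) = 2 \cdot 4 \frac{1}{-1} \cdot 1 \left(4 + 0\right) = 2 \cdot 4 \left(-1\right) 1 \cdot 4 = \left(-8\right) 4 = -32$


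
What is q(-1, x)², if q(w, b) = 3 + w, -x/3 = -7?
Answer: 4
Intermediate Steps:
x = 21 (x = -3*(-7) = 21)
q(-1, x)² = (3 - 1)² = 2² = 4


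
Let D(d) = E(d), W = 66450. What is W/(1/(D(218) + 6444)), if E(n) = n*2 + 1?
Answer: 457242450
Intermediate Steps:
E(n) = 1 + 2*n (E(n) = 2*n + 1 = 1 + 2*n)
D(d) = 1 + 2*d
W/(1/(D(218) + 6444)) = 66450/(1/((1 + 2*218) + 6444)) = 66450/(1/((1 + 436) + 6444)) = 66450/(1/(437 + 6444)) = 66450/(1/6881) = 66450*6881 = 457242450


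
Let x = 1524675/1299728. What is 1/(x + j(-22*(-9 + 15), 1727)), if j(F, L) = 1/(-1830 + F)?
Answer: 1275033168/1495056311 ≈ 0.85283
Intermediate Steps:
x = 1524675/1299728 (x = 1524675*(1/1299728) = 1524675/1299728 ≈ 1.1731)
1/(x + j(-22*(-9 + 15), 1727)) = 1/(1524675/1299728 + 1/(-1830 - 22*(-9 + 15))) = 1/(1524675/1299728 + 1/(-1830 - 22*6)) = 1/(1524675/1299728 + 1/(-1830 - 132)) = 1/(1524675/1299728 + 1/(-1962)) = 1/(1524675/1299728 - 1/1962) = 1/(1495056311/1275033168) = 1275033168/1495056311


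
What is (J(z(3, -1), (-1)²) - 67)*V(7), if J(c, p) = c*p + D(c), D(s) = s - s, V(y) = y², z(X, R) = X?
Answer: -3136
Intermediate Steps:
D(s) = 0
J(c, p) = c*p (J(c, p) = c*p + 0 = c*p)
(J(z(3, -1), (-1)²) - 67)*V(7) = (3*(-1)² - 67)*7² = (3*1 - 67)*49 = (3 - 67)*49 = -64*49 = -3136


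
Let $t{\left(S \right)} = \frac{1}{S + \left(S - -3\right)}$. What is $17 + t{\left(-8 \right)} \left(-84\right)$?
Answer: $\frac{305}{13} \approx 23.462$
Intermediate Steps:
$t{\left(S \right)} = \frac{1}{3 + 2 S}$ ($t{\left(S \right)} = \frac{1}{S + \left(S + 3\right)} = \frac{1}{S + \left(3 + S\right)} = \frac{1}{3 + 2 S}$)
$17 + t{\left(-8 \right)} \left(-84\right) = 17 + \frac{1}{3 + 2 \left(-8\right)} \left(-84\right) = 17 + \frac{1}{3 - 16} \left(-84\right) = 17 + \frac{1}{-13} \left(-84\right) = 17 - - \frac{84}{13} = 17 + \frac{84}{13} = \frac{305}{13}$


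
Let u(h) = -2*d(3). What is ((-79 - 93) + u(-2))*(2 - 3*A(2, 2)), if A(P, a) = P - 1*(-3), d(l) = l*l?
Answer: 2470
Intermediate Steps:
d(l) = l²
A(P, a) = 3 + P (A(P, a) = P + 3 = 3 + P)
u(h) = -18 (u(h) = -2*3² = -2*9 = -18)
((-79 - 93) + u(-2))*(2 - 3*A(2, 2)) = ((-79 - 93) - 18)*(2 - 3*(3 + 2)) = (-172 - 18)*(2 - 3*5) = -190*(2 - 15) = -190*(-13) = 2470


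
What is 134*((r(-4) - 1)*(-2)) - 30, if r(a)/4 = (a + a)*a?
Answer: -34066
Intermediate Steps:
r(a) = 8*a² (r(a) = 4*((a + a)*a) = 4*((2*a)*a) = 4*(2*a²) = 8*a²)
134*((r(-4) - 1)*(-2)) - 30 = 134*((8*(-4)² - 1)*(-2)) - 30 = 134*((8*16 - 1)*(-2)) - 30 = 134*((128 - 1)*(-2)) - 30 = 134*(127*(-2)) - 30 = 134*(-254) - 30 = -34036 - 30 = -34066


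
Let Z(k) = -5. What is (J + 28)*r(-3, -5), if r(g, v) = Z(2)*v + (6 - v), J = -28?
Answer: 0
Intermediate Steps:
r(g, v) = 6 - 6*v (r(g, v) = -5*v + (6 - v) = 6 - 6*v)
(J + 28)*r(-3, -5) = (-28 + 28)*(6 - 6*(-5)) = 0*(6 + 30) = 0*36 = 0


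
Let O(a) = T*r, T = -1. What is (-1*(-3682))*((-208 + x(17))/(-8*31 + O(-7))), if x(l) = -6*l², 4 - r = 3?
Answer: 7150444/249 ≈ 28717.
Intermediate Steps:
r = 1 (r = 4 - 1*3 = 4 - 3 = 1)
O(a) = -1 (O(a) = -1*1 = -1)
(-1*(-3682))*((-208 + x(17))/(-8*31 + O(-7))) = (-1*(-3682))*((-208 - 6*17²)/(-8*31 - 1)) = 3682*((-208 - 6*289)/(-248 - 1)) = 3682*((-208 - 1734)/(-249)) = 3682*(-1942*(-1/249)) = 3682*(1942/249) = 7150444/249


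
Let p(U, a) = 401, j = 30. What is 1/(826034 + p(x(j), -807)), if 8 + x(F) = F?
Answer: 1/826435 ≈ 1.2100e-6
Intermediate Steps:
x(F) = -8 + F
1/(826034 + p(x(j), -807)) = 1/(826034 + 401) = 1/826435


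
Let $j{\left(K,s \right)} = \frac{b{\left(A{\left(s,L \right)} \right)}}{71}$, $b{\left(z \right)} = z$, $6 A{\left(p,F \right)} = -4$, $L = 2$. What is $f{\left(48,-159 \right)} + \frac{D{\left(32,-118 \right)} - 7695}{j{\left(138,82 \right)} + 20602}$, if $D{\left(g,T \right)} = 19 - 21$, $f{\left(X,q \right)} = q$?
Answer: $- \frac{699367077}{4388224} \approx -159.37$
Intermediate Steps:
$A{\left(p,F \right)} = - \frac{2}{3}$ ($A{\left(p,F \right)} = \frac{1}{6} \left(-4\right) = - \frac{2}{3}$)
$D{\left(g,T \right)} = -2$ ($D{\left(g,T \right)} = 19 - 21 = -2$)
$j{\left(K,s \right)} = - \frac{2}{213}$ ($j{\left(K,s \right)} = - \frac{2}{3 \cdot 71} = \left(- \frac{2}{3}\right) \frac{1}{71} = - \frac{2}{213}$)
$f{\left(48,-159 \right)} + \frac{D{\left(32,-118 \right)} - 7695}{j{\left(138,82 \right)} + 20602} = -159 + \frac{-2 - 7695}{- \frac{2}{213} + 20602} = -159 - \frac{7697}{\frac{4388224}{213}} = -159 - \frac{1639461}{4388224} = - \frac{699367077}{4388224}$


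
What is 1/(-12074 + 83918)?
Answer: 1/71844 ≈ 1.3919e-5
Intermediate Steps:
1/(-12074 + 83918) = 1/71844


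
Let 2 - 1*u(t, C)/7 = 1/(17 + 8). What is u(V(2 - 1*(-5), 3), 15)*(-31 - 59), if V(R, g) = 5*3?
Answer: -6174/5 ≈ -1234.8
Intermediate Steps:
V(R, g) = 15
u(t, C) = 343/25 (u(t, C) = 14 - 7/(17 + 8) = 14 - 7/25 = 343/25)
u(V(2 - 1*(-5), 3), 15)*(-31 - 59) = 343*(-31 - 59)/25 = (343/25)*(-90) = -6174/5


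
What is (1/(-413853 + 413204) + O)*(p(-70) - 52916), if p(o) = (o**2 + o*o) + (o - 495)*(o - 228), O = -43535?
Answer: -3538953570864/649 ≈ -5.4529e+9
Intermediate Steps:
p(o) = 2*o**2 + (-495 + o)*(-228 + o) (p(o) = (o**2 + o**2) + (-495 + o)*(-228 + o) = 2*o**2 + (-495 + o)*(-228 + o))
(1/(-413853 + 413204) + O)*(p(-70) - 52916) = (1/(-413853 + 413204) - 43535)*((112860 - 723*(-70) + 3*(-70)**2) - 52916) = (1/(-649) - 43535)*((112860 + 50610 + 3*4900) - 52916) = (-1/649 - 43535)*((112860 + 50610 + 14700) - 52916) = -28254216*(178170 - 52916)/649 = -28254216/649*125254 = -3538953570864/649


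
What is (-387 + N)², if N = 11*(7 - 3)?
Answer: 117649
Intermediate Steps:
N = 44 (N = 11*4 = 44)
(-387 + N)² = (-387 + 44)² = (-343)² = 117649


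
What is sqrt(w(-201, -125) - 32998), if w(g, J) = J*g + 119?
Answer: I*sqrt(7754) ≈ 88.057*I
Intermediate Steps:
w(g, J) = 119 + J*g
sqrt(w(-201, -125) - 32998) = sqrt((119 - 125*(-201)) - 32998) = sqrt((119 + 25125) - 32998) = sqrt(25244 - 32998) = sqrt(-7754) = I*sqrt(7754)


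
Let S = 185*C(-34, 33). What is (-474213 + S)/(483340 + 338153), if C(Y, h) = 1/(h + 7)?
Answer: -3793667/6571944 ≈ -0.57725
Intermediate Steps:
C(Y, h) = 1/(7 + h)
S = 37/8 (S = 185/(7 + 33) = 185/40 = 185*(1/40) = 37/8 ≈ 4.6250)
(-474213 + S)/(483340 + 338153) = (-474213 + 37/8)/(483340 + 338153) = -3793667/8/821493 = -3793667/8*1/821493 = -3793667/6571944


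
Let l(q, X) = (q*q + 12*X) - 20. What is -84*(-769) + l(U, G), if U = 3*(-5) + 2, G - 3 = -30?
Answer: 64421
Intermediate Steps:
G = -27 (G = 3 - 30 = -27)
U = -13 (U = -15 + 2 = -13)
l(q, X) = -20 + q² + 12*X (l(q, X) = (q² + 12*X) - 20 = -20 + q² + 12*X)
-84*(-769) + l(U, G) = -84*(-769) + (-20 + (-13)² + 12*(-27)) = 64596 + (-20 + 169 - 324) = 64596 - 175 = 64421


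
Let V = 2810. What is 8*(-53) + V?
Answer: 2386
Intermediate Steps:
8*(-53) + V = 8*(-53) + 2810 = -424 + 2810 = 2386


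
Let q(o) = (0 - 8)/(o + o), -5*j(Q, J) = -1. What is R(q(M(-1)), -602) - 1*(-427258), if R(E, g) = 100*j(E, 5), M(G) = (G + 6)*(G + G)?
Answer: 427278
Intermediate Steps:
j(Q, J) = ⅕ (j(Q, J) = -⅕*(-1) = ⅕)
M(G) = 2*G*(6 + G) (M(G) = (6 + G)*(2*G) = 2*G*(6 + G))
q(o) = -4/o (q(o) = -8*1/(2*o) = -4/o)
R(E, g) = 20 (R(E, g) = 100*(⅕) = 20)
R(q(M(-1)), -602) - 1*(-427258) = 20 - 1*(-427258) = 20 + 427258 = 427278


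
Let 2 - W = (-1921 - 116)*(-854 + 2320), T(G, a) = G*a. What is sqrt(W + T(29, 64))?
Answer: 10*sqrt(29881) ≈ 1728.6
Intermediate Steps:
W = 2986244 (W = 2 - (-1921 - 116)*(-854 + 2320) = 2 - (-2037)*1466 = 2 - 1*(-2986242) = 2 + 2986242 = 2986244)
sqrt(W + T(29, 64)) = sqrt(2986244 + 29*64) = sqrt(2986244 + 1856) = sqrt(2988100) = 10*sqrt(29881)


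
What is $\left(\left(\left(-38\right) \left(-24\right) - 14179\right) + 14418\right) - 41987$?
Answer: $-40836$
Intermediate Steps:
$\left(\left(\left(-38\right) \left(-24\right) - 14179\right) + 14418\right) - 41987 = \left(\left(912 - 14179\right) + 14418\right) - 41987 = \left(-13267 + 14418\right) - 41987 = 1151 - 41987 = -40836$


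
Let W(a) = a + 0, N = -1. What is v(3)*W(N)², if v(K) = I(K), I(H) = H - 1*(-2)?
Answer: 5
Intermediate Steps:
I(H) = 2 + H (I(H) = H + 2 = 2 + H)
v(K) = 2 + K
W(a) = a
v(3)*W(N)² = (2 + 3)*(-1)² = 5*1 = 5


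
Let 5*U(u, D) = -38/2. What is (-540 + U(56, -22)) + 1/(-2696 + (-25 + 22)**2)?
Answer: -7305958/13435 ≈ -543.80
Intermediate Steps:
U(u, D) = -19/5 (U(u, D) = (-38/2)/5 = (-38*1/2)/5 = (1/5)*(-19) = -19/5)
(-540 + U(56, -22)) + 1/(-2696 + (-25 + 22)**2) = (-540 - 19/5) + 1/(-2696 + (-25 + 22)**2) = -2719/5 + 1/(-2696 + (-3)**2) = -2719/5 + 1/(-2696 + 9) = -2719/5 + 1/(-2687) = -2719/5 - 1/2687 = -7305958/13435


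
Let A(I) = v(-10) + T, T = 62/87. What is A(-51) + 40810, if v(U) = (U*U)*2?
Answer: 3567932/87 ≈ 41011.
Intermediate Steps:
v(U) = 2*U² (v(U) = U²*2 = 2*U²)
T = 62/87 (T = 62*(1/87) = 62/87 ≈ 0.71264)
A(I) = 17462/87 (A(I) = 2*(-10)² + 62/87 = 2*100 + 62/87 = 200 + 62/87 = 17462/87)
A(-51) + 40810 = 17462/87 + 40810 = 3567932/87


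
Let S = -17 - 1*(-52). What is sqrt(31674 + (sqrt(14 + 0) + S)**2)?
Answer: sqrt(32913 + 70*sqrt(14)) ≈ 182.14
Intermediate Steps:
S = 35 (S = -17 + 52 = 35)
sqrt(31674 + (sqrt(14 + 0) + S)**2) = sqrt(31674 + (sqrt(14 + 0) + 35)**2) = sqrt(31674 + (sqrt(14) + 35)**2) = sqrt(31674 + (35 + sqrt(14))**2)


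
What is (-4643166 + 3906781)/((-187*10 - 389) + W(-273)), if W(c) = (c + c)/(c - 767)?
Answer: 29455400/90339 ≈ 326.05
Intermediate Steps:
W(c) = 2*c/(-767 + c) (W(c) = (2*c)/(-767 + c) = 2*c/(-767 + c))
(-4643166 + 3906781)/((-187*10 - 389) + W(-273)) = (-4643166 + 3906781)/((-187*10 - 389) + 2*(-273)/(-767 - 273)) = -736385/((-1870 - 389) + 2*(-273)/(-1040)) = -736385/(-2259 + 2*(-273)*(-1/1040)) = -736385/(-2259 + 21/40) = -736385/(-90339/40) = -736385*(-40/90339) = 29455400/90339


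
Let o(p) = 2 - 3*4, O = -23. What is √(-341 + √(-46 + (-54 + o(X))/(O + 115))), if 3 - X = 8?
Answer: √(-180389 + 23*I*√24702)/23 ≈ 0.18502 + 18.467*I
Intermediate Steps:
X = -5 (X = 3 - 1*8 = 3 - 8 = -5)
o(p) = -10 (o(p) = 2 - 12 = -10)
√(-341 + √(-46 + (-54 + o(X))/(O + 115))) = √(-341 + √(-46 + (-54 - 10)/(-23 + 115))) = √(-341 + √(-46 - 64/92)) = √(-341 + √(-46 - 64*1/92)) = √(-341 + √(-46 - 16/23)) = √(-341 + √(-1074/23)) = √(-341 + I*√24702/23)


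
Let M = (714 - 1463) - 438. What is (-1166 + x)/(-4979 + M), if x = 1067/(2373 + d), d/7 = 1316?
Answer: 13507043/71433110 ≈ 0.18909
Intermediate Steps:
d = 9212 (d = 7*1316 = 9212)
M = -1187 (M = -749 - 438 = -1187)
x = 1067/11585 (x = 1067/(2373 + 9212) = 1067/11585 ≈ 0.092102)
(-1166 + x)/(-4979 + M) = (-1166 + 1067/11585)/(-4979 - 1187) = -13507043/11585/(-6166) = -13507043/11585*(-1/6166) = 13507043/71433110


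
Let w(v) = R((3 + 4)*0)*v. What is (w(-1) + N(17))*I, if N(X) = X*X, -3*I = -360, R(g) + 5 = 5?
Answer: 34680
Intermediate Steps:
R(g) = 0 (R(g) = -5 + 5 = 0)
I = 120 (I = -⅓*(-360) = 120)
w(v) = 0 (w(v) = 0*v = 0)
N(X) = X²
(w(-1) + N(17))*I = (0 + 17²)*120 = (0 + 289)*120 = 289*120 = 34680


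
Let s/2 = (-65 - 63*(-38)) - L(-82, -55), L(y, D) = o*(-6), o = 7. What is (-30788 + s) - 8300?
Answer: -34346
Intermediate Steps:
L(y, D) = -42 (L(y, D) = 7*(-6) = -42)
s = 4742 (s = 2*((-65 - 63*(-38)) - 1*(-42)) = 2*((-65 + 2394) + 42) = 2*(2329 + 42) = 2*2371 = 4742)
(-30788 + s) - 8300 = (-30788 + 4742) - 8300 = -26046 - 8300 = -34346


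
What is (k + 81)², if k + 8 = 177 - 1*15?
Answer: 55225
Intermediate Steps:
k = 154 (k = -8 + (177 - 1*15) = -8 + (177 - 15) = -8 + 162 = 154)
(k + 81)² = (154 + 81)² = 235² = 55225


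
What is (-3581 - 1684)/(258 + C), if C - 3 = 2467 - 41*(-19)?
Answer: -1755/1169 ≈ -1.5013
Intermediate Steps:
C = 3249 (C = 3 + (2467 - 41*(-19)) = 3 + (2467 + 779) = 3 + 3246 = 3249)
(-3581 - 1684)/(258 + C) = (-3581 - 1684)/(258 + 3249) = -5265/3507 = -5265*1/3507 = -1755/1169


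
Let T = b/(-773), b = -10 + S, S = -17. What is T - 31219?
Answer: -24132260/773 ≈ -31219.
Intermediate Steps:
b = -27 (b = -10 - 17 = -27)
T = 27/773 (T = -27/(-773) = -1/773*(-27) = 27/773 ≈ 0.034929)
T - 31219 = 27/773 - 31219 = -24132260/773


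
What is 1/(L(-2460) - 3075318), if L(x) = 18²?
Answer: -1/3074994 ≈ -3.2520e-7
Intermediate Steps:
L(x) = 324
1/(L(-2460) - 3075318) = 1/(324 - 3075318) = 1/(-3074994) = -1/3074994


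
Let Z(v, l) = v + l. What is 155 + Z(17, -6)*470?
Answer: 5325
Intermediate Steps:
Z(v, l) = l + v
155 + Z(17, -6)*470 = 155 + (-6 + 17)*470 = 155 + 11*470 = 155 + 5170 = 5325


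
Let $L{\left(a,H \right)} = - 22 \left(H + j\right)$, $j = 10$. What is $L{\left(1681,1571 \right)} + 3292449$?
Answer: $3257667$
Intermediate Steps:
$L{\left(a,H \right)} = -220 - 22 H$ ($L{\left(a,H \right)} = - 22 \left(H + 10\right) = - 22 \left(10 + H\right) = -220 - 22 H$)
$L{\left(1681,1571 \right)} + 3292449 = \left(-220 - 34562\right) + 3292449 = -34782 + 3292449 = 3257667$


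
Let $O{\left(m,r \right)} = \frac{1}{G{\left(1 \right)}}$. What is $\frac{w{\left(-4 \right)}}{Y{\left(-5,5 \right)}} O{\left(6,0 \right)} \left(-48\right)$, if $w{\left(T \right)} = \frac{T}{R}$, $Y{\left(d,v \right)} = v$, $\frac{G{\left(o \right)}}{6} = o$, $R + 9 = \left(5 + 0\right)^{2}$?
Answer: $\frac{2}{5} \approx 0.4$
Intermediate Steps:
$R = 16$ ($R = -9 + \left(5 + 0\right)^{2} = -9 + 5^{2} = -9 + 25 = 16$)
$G{\left(o \right)} = 6 o$
$w{\left(T \right)} = \frac{T}{16}$
$O{\left(m,r \right)} = \frac{1}{6}$ ($O{\left(m,r \right)} = \frac{1}{6 \cdot 1} = \frac{1}{6}$)
$\frac{w{\left(-4 \right)}}{Y{\left(-5,5 \right)}} O{\left(6,0 \right)} \left(-48\right) = \frac{\frac{1}{16} \left(-4\right)}{5} \cdot \frac{1}{6} \left(-48\right) = \left(- \frac{1}{4}\right) \frac{1}{5} \left(-8\right) = \left(- \frac{1}{20}\right) \left(-8\right) = \frac{2}{5}$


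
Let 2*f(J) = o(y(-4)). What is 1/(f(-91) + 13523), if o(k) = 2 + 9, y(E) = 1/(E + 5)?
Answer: 2/27057 ≈ 7.3918e-5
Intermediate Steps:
y(E) = 1/(5 + E)
o(k) = 11
f(J) = 11/2 (f(J) = (½)*11 = 11/2)
1/(f(-91) + 13523) = 1/(11/2 + 13523) = 1/(27057/2) = 2/27057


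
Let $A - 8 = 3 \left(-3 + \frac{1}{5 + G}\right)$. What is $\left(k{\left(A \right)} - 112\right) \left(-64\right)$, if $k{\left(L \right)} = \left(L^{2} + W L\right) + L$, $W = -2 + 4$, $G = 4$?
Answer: $\frac{65408}{9} \approx 7267.6$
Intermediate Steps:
$W = 2$
$A = - \frac{2}{3}$ ($A = 8 + 3 \left(-3 + \frac{1}{5 + 4}\right) = 8 + 3 \left(-3 + \frac{1}{9}\right) = 8 + 3 \left(- \frac{26}{9}\right) = 8 - \frac{26}{3} = - \frac{2}{3} \approx -0.66667$)
$k{\left(L \right)} = L^{2} + 3 L$ ($k{\left(L \right)} = \left(L^{2} + 2 L\right) + L = L^{2} + 3 L$)
$\left(k{\left(A \right)} - 112\right) \left(-64\right) = \left(- \frac{2 \left(3 - \frac{2}{3}\right)}{3} - 112\right) \left(-64\right) = \left(\left(- \frac{2}{3}\right) \frac{7}{3} - 112\right) \left(-64\right) = \left(- \frac{14}{9} - 112\right) \left(-64\right) = \left(- \frac{1022}{9}\right) \left(-64\right) = \frac{65408}{9}$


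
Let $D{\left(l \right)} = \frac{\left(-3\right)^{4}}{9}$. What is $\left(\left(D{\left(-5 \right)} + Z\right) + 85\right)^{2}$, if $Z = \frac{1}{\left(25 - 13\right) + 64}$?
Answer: $\frac{51051025}{5776} \approx 8838.5$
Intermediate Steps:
$D{\left(l \right)} = 9$ ($D{\left(l \right)} = 81 \cdot \frac{1}{9} = 9$)
$Z = \frac{1}{76}$ ($Z = \frac{1}{\left(25 - 13\right) + 64} = \frac{1}{12 + 64} = \frac{1}{76} \approx 0.013158$)
$\left(\left(D{\left(-5 \right)} + Z\right) + 85\right)^{2} = \left(\left(9 + \frac{1}{76}\right) + 85\right)^{2} = \left(\frac{685}{76} + 85\right)^{2} = \left(\frac{7145}{76}\right)^{2} = \frac{51051025}{5776}$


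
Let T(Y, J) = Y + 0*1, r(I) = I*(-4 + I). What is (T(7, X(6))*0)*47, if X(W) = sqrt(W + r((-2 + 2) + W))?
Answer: 0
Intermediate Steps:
X(W) = sqrt(W + W*(-4 + W)) (X(W) = sqrt(W + ((-2 + 2) + W)*(-4 + ((-2 + 2) + W))) = sqrt(W + (0 + W)*(-4 + (0 + W))) = sqrt(W + W*(-4 + W)))
T(Y, J) = Y (T(Y, J) = Y + 0 = Y)
(T(7, X(6))*0)*47 = (7*0)*47 = 0*47 = 0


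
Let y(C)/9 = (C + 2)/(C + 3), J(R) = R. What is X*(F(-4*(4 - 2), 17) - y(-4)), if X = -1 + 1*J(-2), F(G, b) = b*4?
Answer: -150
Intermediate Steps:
y(C) = 9*(2 + C)/(3 + C) (y(C) = 9*((C + 2)/(C + 3)) = 9*((2 + C)/(3 + C)) = 9*(2 + C)/(3 + C))
F(G, b) = 4*b
X = -3 (X = -1 + 1*(-2) = -1 - 2 = -3)
X*(F(-4*(4 - 2), 17) - y(-4)) = -3*(4*17 - 9*(2 - 4)/(3 - 4)) = -3*(68 - 9*(-2)/(-1)) = -3*(68 - 9*(-1)*(-2)) = -3*(68 - 1*18) = -3*(68 - 18) = -3*50 = -150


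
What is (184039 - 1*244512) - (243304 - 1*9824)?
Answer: -293953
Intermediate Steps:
(184039 - 1*244512) - (243304 - 1*9824) = (184039 - 244512) - (243304 - 9824) = -60473 - 1*233480 = -60473 - 233480 = -293953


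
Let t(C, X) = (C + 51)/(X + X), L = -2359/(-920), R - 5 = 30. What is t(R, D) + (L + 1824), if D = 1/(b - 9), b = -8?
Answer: 1007919/920 ≈ 1095.6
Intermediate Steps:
R = 35 (R = 5 + 30 = 35)
D = -1/17 (D = 1/(-8 - 9) = 1/(-17) = -1/17 ≈ -0.058824)
L = 2359/920 (L = -2359*(-1/920) = 2359/920 ≈ 2.5641)
t(C, X) = (51 + C)/(2*X) (t(C, X) = (51 + C)/((2*X)) = (51 + C)*(1/(2*X)) = (51 + C)/(2*X))
t(R, D) + (L + 1824) = (51 + 35)/(2*(-1/17)) + (2359/920 + 1824) = (½)*(-17)*86 + 1680439/920 = -731 + 1680439/920 = 1007919/920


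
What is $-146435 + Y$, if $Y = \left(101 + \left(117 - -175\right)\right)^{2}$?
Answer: $8014$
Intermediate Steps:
$Y = 154449$ ($Y = \left(101 + \left(117 + 175\right)\right)^{2} = \left(101 + 292\right)^{2} = 393^{2} = 154449$)
$-146435 + Y = -146435 + 154449 = 8014$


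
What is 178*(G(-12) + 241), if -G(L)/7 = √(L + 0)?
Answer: 42898 - 2492*I*√3 ≈ 42898.0 - 4316.3*I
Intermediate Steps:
G(L) = -7*√L (G(L) = -7*√(L + 0) = -7*√L)
178*(G(-12) + 241) = 178*(-14*I*√3 + 241) = 178*(241 - 14*I*√3) = 42898 - 2492*I*√3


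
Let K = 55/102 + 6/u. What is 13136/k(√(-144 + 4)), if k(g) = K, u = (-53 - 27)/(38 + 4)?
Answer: -13398720/2663 ≈ -5031.4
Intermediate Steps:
u = -40/21 (u = -80/42 = -80*1/42 = -40/21 ≈ -1.9048)
K = -2663/1020 (K = 55/102 + 6/(-40/21) = 55*(1/102) + 6*(-21/40) = 55/102 - 63/20 = -2663/1020 ≈ -2.6108)
k(g) = -2663/1020
13136/k(√(-144 + 4)) = 13136/(-2663/1020) = 13136*(-1020/2663) = -13398720/2663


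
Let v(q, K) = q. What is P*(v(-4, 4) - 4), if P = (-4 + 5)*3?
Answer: -24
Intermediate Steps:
P = 3 (P = 1*3 = 3)
P*(v(-4, 4) - 4) = 3*(-4 - 4) = 3*(-8) = -24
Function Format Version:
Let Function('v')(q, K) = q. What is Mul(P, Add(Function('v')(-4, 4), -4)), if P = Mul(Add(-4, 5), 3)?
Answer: -24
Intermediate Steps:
P = 3 (P = Mul(1, 3) = 3)
Mul(P, Add(Function('v')(-4, 4), -4)) = Mul(3, Add(-4, -4)) = Mul(3, -8) = -24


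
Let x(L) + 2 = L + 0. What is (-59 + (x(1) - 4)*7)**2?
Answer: 8836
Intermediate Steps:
x(L) = -2 + L (x(L) = -2 + (L + 0) = -2 + L)
(-59 + (x(1) - 4)*7)**2 = (-59 + ((-2 + 1) - 4)*7)**2 = (-59 + (-1 - 4)*7)**2 = (-59 - 5*7)**2 = (-59 - 35)**2 = (-94)**2 = 8836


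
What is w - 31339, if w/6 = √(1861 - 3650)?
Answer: -31339 + 6*I*√1789 ≈ -31339.0 + 253.78*I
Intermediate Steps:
w = 6*I*√1789 (w = 6*√(1861 - 3650) = 6*√(-1789) = 6*(I*√1789) = 6*I*√1789 ≈ 253.78*I)
w - 31339 = 6*I*√1789 - 31339 = -31339 + 6*I*√1789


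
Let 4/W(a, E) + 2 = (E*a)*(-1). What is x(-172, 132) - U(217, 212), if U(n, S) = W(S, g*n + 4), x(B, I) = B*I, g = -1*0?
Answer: -9649198/425 ≈ -22704.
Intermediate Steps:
g = 0
W(a, E) = 4/(-2 - E*a) (W(a, E) = 4/(-2 + (E*a)*(-1)) = 4/(-2 - E*a))
U(n, S) = -4/(2 + 4*S) (U(n, S) = -4/(2 + (0*n + 4)*S) = -4/(2 + (0 + 4)*S) = -4/(2 + 4*S))
x(-172, 132) - U(217, 212) = -172*132 - (-2)/(1 + 2*212) = -22704 - (-2)/(1 + 424) = -22704 - (-2)/425 = -22704 - 1*(-2/425) = -22704 + 2/425 = -9649198/425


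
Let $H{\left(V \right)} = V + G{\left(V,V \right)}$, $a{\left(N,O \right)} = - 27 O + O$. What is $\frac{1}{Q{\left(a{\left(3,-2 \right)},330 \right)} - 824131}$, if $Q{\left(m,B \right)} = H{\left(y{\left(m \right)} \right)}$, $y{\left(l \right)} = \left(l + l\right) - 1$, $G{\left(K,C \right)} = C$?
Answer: $- \frac{1}{823925} \approx -1.2137 \cdot 10^{-6}$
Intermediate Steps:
$a{\left(N,O \right)} = - 26 O$
$y{\left(l \right)} = -1 + 2 l$ ($y{\left(l \right)} = 2 l - 1 = -1 + 2 l$)
$H{\left(V \right)} = 2 V$ ($H{\left(V \right)} = V + V = 2 V$)
$Q{\left(m,B \right)} = -2 + 4 m$ ($Q{\left(m,B \right)} = 2 \left(-1 + 2 m\right) = -2 + 4 m$)
$\frac{1}{Q{\left(a{\left(3,-2 \right)},330 \right)} - 824131} = \frac{1}{\left(-2 + 4 \left(\left(-26\right) \left(-2\right)\right)\right) - 824131} = \frac{1}{\left(-2 + 4 \cdot 52\right) - 824131} = \frac{1}{\left(-2 + 208\right) - 824131} = \frac{1}{206 - 824131} = \frac{1}{-823925} = - \frac{1}{823925}$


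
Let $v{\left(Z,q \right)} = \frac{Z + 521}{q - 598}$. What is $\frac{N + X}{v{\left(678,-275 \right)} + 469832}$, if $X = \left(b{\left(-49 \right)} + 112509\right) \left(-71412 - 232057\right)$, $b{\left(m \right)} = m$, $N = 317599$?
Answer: $- \frac{2708506796463}{37287467} \approx -72639.0$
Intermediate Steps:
$v{\left(Z,q \right)} = \frac{521 + Z}{-598 + q}$
$X = -34128123740$ ($X = \left(-49 + 112509\right) \left(-71412 - 232057\right) = 112460 \left(-303469\right) = -34128123740$)
$\frac{N + X}{v{\left(678,-275 \right)} + 469832} = \frac{317599 - 34128123740}{\frac{521 + 678}{-598 - 275} + 469832} = - \frac{34127806141}{\frac{1}{-873} \cdot 1199 + 469832} = - \frac{34127806141}{\left(- \frac{1}{873}\right) 1199 + 469832} = - \frac{34127806141}{- \frac{1199}{873} + 469832} = - \frac{34127806141}{\frac{410162137}{873}} = \left(-34127806141\right) \frac{873}{410162137} = - \frac{2708506796463}{37287467}$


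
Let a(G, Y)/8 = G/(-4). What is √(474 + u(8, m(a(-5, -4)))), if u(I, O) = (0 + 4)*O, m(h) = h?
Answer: √514 ≈ 22.672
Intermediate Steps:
a(G, Y) = -2*G (a(G, Y) = 8*(G/(-4)) = 8*(G*(-¼)) = 8*(-G/4) = -2*G)
u(I, O) = 4*O
√(474 + u(8, m(a(-5, -4)))) = √(474 + 4*(-2*(-5))) = √(474 + 4*10) = √(474 + 40) = √514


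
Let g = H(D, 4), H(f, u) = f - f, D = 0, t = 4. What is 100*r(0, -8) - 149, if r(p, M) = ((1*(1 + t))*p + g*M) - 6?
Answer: -749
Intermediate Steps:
H(f, u) = 0
g = 0
r(p, M) = -6 + 5*p (r(p, M) = ((1*(1 + 4))*p + 0*M) - 6 = ((1*5)*p + 0) - 6 = (5*p + 0) - 6 = 5*p - 6 = -6 + 5*p)
100*r(0, -8) - 149 = 100*(-6 + 5*0) - 149 = 100*(-6 + 0) - 149 = 100*(-6) - 149 = -600 - 149 = -749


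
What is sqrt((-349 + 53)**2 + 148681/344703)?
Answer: sqrt(10410598232426487)/344703 ≈ 296.00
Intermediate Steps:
sqrt((-349 + 53)**2 + 148681/344703) = sqrt((-296)**2 + 148681*(1/344703)) = sqrt(87616 + 148681/344703) = sqrt(30201646729/344703) = sqrt(10410598232426487)/344703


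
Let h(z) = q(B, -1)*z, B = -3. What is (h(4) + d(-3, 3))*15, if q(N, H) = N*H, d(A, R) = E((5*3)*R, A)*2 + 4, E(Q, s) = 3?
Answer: 330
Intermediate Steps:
d(A, R) = 10 (d(A, R) = 3*2 + 4 = 6 + 4 = 10)
q(N, H) = H*N
h(z) = 3*z (h(z) = (-1*(-3))*z = 3*z)
(h(4) + d(-3, 3))*15 = (3*4 + 10)*15 = (12 + 10)*15 = 22*15 = 330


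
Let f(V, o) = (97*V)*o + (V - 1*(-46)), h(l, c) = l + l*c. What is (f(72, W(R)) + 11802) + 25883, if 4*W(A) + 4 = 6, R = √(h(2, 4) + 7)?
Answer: 41295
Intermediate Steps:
h(l, c) = l + c*l
R = √17 (R = √(2*(1 + 4) + 7) = √(2*5 + 7) = √(10 + 7) = √17 ≈ 4.1231)
W(A) = ½ (W(A) = -1 + (¼)*6 = -1 + 3/2 = ½)
f(V, o) = 46 + V + 97*V*o (f(V, o) = 97*V*o + (V + 46) = 97*V*o + (46 + V) = 46 + V + 97*V*o)
(f(72, W(R)) + 11802) + 25883 = ((46 + 72 + 97*72*(½)) + 11802) + 25883 = ((46 + 72 + 3492) + 11802) + 25883 = (3610 + 11802) + 25883 = 15412 + 25883 = 41295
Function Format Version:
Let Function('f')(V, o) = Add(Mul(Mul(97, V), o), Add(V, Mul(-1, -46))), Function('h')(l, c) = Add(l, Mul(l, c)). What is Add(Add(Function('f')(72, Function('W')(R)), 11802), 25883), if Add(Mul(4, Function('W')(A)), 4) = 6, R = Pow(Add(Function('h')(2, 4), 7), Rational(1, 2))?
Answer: 41295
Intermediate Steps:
Function('h')(l, c) = Add(l, Mul(c, l))
R = Pow(17, Rational(1, 2)) (R = Pow(Add(Mul(2, Add(1, 4)), 7), Rational(1, 2)) = Pow(Add(Mul(2, 5), 7), Rational(1, 2)) = Pow(Add(10, 7), Rational(1, 2)) = Pow(17, Rational(1, 2)) ≈ 4.1231)
Function('W')(A) = Rational(1, 2) (Function('W')(A) = Add(-1, Mul(Rational(1, 4), 6)) = Add(-1, Rational(3, 2)) = Rational(1, 2))
Function('f')(V, o) = Add(46, V, Mul(97, V, o)) (Function('f')(V, o) = Add(Mul(97, V, o), Add(V, 46)) = Add(Mul(97, V, o), Add(46, V)) = Add(46, V, Mul(97, V, o)))
Add(Add(Function('f')(72, Function('W')(R)), 11802), 25883) = Add(Add(Add(46, 72, Mul(97, 72, Rational(1, 2))), 11802), 25883) = Add(Add(Add(46, 72, 3492), 11802), 25883) = Add(Add(3610, 11802), 25883) = Add(15412, 25883) = 41295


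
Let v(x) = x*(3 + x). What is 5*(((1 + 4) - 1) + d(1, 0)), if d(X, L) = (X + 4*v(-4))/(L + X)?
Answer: 105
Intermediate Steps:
d(X, L) = (16 + X)/(L + X) (d(X, L) = (X + 4*(-4*(3 - 4)))/(L + X) = (X + 4*(-4*(-1)))/(L + X) = (X + 4*4)/(L + X) = (X + 16)/(L + X) = (16 + X)/(L + X))
5*(((1 + 4) - 1) + d(1, 0)) = 5*(((1 + 4) - 1) + (16 + 1)/(0 + 1)) = 5*((5 - 1) + 17/1) = 5*(4 + 1*17) = 5*(4 + 17) = 5*21 = 105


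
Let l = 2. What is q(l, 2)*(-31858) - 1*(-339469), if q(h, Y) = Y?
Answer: 275753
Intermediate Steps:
q(l, 2)*(-31858) - 1*(-339469) = 2*(-31858) - 1*(-339469) = -63716 + 339469 = 275753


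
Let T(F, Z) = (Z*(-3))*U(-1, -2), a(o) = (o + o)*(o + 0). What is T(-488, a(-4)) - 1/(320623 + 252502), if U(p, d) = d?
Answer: 110039999/573125 ≈ 192.00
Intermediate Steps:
a(o) = 2*o² (a(o) = (2*o)*o = 2*o²)
T(F, Z) = 6*Z (T(F, Z) = (Z*(-3))*(-2) = -3*Z*(-2) = 6*Z)
T(-488, a(-4)) - 1/(320623 + 252502) = 6*(2*(-4)²) - 1/(320623 + 252502) = 6*(2*16) - 1/573125 = 6*32 - 1*1/573125 = 192 - 1/573125 = 110039999/573125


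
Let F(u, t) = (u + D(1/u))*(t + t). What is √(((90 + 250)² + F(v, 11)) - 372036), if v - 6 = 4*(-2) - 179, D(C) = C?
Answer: 8*I*√133305595/181 ≈ 510.31*I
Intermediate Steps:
v = -181 (v = 6 + (4*(-2) - 179) = 6 + (-8 - 179) = 6 - 187 = -181)
F(u, t) = 2*t*(u + 1/u) (F(u, t) = (u + 1/u)*(t + t) = (u + 1/u)*(2*t) = 2*t*(u + 1/u))
√(((90 + 250)² + F(v, 11)) - 372036) = √(((90 + 250)² + 2*11*(1 + (-181)²)/(-181)) - 372036) = √((340² + 2*11*(-1/181)*(1 + 32761)) - 372036) = √((115600 + 2*11*(-1/181)*32762) - 372036) = √((115600 - 720764/181) - 372036) = √(20202836/181 - 372036) = √(-47135680/181) = 8*I*√133305595/181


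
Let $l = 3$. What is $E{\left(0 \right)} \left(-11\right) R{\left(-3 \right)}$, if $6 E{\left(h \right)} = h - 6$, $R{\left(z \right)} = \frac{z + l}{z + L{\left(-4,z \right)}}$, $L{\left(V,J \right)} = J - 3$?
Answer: $0$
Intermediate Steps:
$L{\left(V,J \right)} = -3 + J$
$R{\left(z \right)} = \frac{3 + z}{-3 + 2 z}$ ($R{\left(z \right)} = \frac{z + 3}{z + \left(-3 + z\right)} = \frac{3 + z}{-3 + 2 z}$)
$E{\left(h \right)} = -1 + \frac{h}{6}$ ($E{\left(h \right)} = \frac{h - 6}{6} = \frac{-6 + h}{6} = -1 + \frac{h}{6}$)
$E{\left(0 \right)} \left(-11\right) R{\left(-3 \right)} = \left(-1 + \frac{1}{6} \cdot 0\right) \left(-11\right) \frac{3 - 3}{-3 + 2 \left(-3\right)} = \left(-1 + 0\right) \left(-11\right) \frac{1}{-3 - 6} \cdot 0 = \left(-1\right) \left(-11\right) \frac{1}{-9} \cdot 0 = 11 \left(\left(- \frac{1}{9}\right) 0\right) = 11 \cdot 0 = 0$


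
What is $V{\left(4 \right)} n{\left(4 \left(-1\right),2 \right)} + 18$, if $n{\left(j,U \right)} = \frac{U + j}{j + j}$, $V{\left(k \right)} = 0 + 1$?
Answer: $\frac{73}{4} \approx 18.25$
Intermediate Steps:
$V{\left(k \right)} = 1$
$n{\left(j,U \right)} = \frac{U + j}{2 j}$
$V{\left(4 \right)} n{\left(4 \left(-1\right),2 \right)} + 18 = 1 \frac{2 + 4 \left(-1\right)}{2 \cdot 4 \left(-1\right)} + 18 = 1 \frac{2 - 4}{2 \left(-4\right)} + 18 = 1 \cdot \frac{1}{2} \left(- \frac{1}{4}\right) \left(-2\right) + 18 = 1 \cdot \frac{1}{4} + 18 = \frac{1}{4} + 18 = \frac{73}{4}$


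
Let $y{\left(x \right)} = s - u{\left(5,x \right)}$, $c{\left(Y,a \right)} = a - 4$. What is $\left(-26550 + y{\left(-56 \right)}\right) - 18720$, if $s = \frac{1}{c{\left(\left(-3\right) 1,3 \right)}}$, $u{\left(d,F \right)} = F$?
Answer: $-45215$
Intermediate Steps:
$c{\left(Y,a \right)} = -4 + a$ ($c{\left(Y,a \right)} = a - 4 = -4 + a$)
$s = -1$ ($s = \frac{1}{-4 + 3} = \frac{1}{-1} = -1$)
$y{\left(x \right)} = -1 - x$
$\left(-26550 + y{\left(-56 \right)}\right) - 18720 = \left(-26550 - -55\right) - 18720 = \left(-26550 + \left(-1 + 56\right)\right) - 18720 = \left(-26550 + 55\right) - 18720 = -26495 - 18720 = -45215$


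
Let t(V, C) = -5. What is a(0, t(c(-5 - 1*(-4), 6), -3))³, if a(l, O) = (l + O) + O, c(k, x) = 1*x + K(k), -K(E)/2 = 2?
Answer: -1000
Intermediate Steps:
K(E) = -4 (K(E) = -2*2 = -4)
c(k, x) = -4 + x (c(k, x) = 1*x - 4 = x - 4 = -4 + x)
a(l, O) = l + 2*O (a(l, O) = (O + l) + O = l + 2*O)
a(0, t(c(-5 - 1*(-4), 6), -3))³ = (0 + 2*(-5))³ = (0 - 10)³ = (-10)³ = -1000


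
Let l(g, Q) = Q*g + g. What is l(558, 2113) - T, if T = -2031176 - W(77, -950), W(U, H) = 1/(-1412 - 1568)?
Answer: 9568148239/2980 ≈ 3.2108e+6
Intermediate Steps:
l(g, Q) = g + Q*g
W(U, H) = -1/2980 (W(U, H) = 1/(-2980) = -1/2980)
T = -6052904479/2980 (T = -2031176 - 1*(-1/2980) = -2031176 + 1/2980 = -6052904479/2980 ≈ -2.0312e+6)
l(558, 2113) - T = 558*(1 + 2113) - 1*(-6052904479/2980) = 558*2114 + 6052904479/2980 = 1179612 + 6052904479/2980 = 9568148239/2980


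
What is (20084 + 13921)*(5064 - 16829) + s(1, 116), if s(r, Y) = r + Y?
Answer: -400068708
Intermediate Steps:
s(r, Y) = Y + r
(20084 + 13921)*(5064 - 16829) + s(1, 116) = (20084 + 13921)*(5064 - 16829) + (116 + 1) = 34005*(-11765) + 117 = -400068825 + 117 = -400068708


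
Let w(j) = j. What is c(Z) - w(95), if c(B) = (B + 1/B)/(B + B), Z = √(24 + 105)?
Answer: -12190/129 ≈ -94.496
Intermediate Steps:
Z = √129 ≈ 11.358
c(B) = (B + 1/B)/(2*B) (c(B) = (B + 1/B)/((2*B)) = (B + 1/B)*(1/(2*B)) = (B + 1/B)/(2*B))
c(Z) - w(95) = (1 + (√129)²)/(2*(√129)²) - 1*95 = (½)*(1/129)*(1 + 129) - 95 = (½)*(1/129)*130 - 95 = 65/129 - 95 = -12190/129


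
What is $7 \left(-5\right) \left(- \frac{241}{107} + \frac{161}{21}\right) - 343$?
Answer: $- \frac{170933}{321} \approx -532.5$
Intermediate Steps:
$7 \left(-5\right) \left(- \frac{241}{107} + \frac{161}{21}\right) - 343 = - 35 \left(\left(-241\right) \frac{1}{107} + 161 \cdot \frac{1}{21}\right) - 343 = - 35 \left(- \frac{241}{107} + \frac{23}{3}\right) - 343 = \left(-35\right) \frac{1738}{321} - 343 = - \frac{60830}{321} - 343 = - \frac{170933}{321}$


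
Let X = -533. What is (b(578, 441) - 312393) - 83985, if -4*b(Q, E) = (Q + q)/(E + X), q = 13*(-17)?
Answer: -145866747/368 ≈ -3.9638e+5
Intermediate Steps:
q = -221
b(Q, E) = -(-221 + Q)/(4*(-533 + E)) (b(Q, E) = -(Q - 221)/(4*(E - 533)) = -(-221 + Q)/(4*(-533 + E)))
(b(578, 441) - 312393) - 83985 = ((221 - 1*578)/(4*(-533 + 441)) - 312393) - 83985 = ((¼)*(221 - 578)/(-92) - 312393) - 83985 = ((¼)*(-1/92)*(-357) - 312393) - 83985 = (357/368 - 312393) - 83985 = -114960267/368 - 83985 = -145866747/368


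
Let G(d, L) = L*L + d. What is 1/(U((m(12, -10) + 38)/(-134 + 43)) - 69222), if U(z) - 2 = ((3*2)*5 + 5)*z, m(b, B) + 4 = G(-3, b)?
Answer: -13/900735 ≈ -1.4433e-5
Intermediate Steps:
G(d, L) = d + L² (G(d, L) = L² + d = d + L²)
m(b, B) = -7 + b² (m(b, B) = -4 + (-3 + b²) = -7 + b²)
U(z) = 2 + 35*z (U(z) = 2 + ((3*2)*5 + 5)*z = 2 + (6*5 + 5)*z = 2 + (30 + 5)*z = 2 + 35*z)
1/(U((m(12, -10) + 38)/(-134 + 43)) - 69222) = 1/((2 + 35*(((-7 + 12²) + 38)/(-134 + 43))) - 69222) = 1/((2 + 35*(((-7 + 144) + 38)/(-91))) - 69222) = 1/((2 + 35*((137 + 38)*(-1/91))) - 69222) = 1/((2 + 35*(175*(-1/91))) - 69222) = 1/((2 + 35*(-25/13)) - 69222) = 1/((2 - 875/13) - 69222) = 1/(-849/13 - 69222) = 1/(-900735/13) = -13/900735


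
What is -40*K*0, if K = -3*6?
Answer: 0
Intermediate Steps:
K = -18
-40*K*0 = -40*(-18)*0 = 720*0 = 0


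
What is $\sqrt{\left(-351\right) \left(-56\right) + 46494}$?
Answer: $105 \sqrt{6} \approx 257.2$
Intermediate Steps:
$\sqrt{\left(-351\right) \left(-56\right) + 46494} = \sqrt{19656 + 46494} = \sqrt{66150} = 105 \sqrt{6}$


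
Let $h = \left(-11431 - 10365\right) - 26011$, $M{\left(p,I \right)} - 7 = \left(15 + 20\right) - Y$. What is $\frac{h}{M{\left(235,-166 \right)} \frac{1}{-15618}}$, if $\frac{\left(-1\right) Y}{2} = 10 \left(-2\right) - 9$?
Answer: $- \frac{373324863}{8} \approx -4.6666 \cdot 10^{7}$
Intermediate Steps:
$Y = 58$ ($Y = - 2 \left(10 \left(-2\right) - 9\right) = - 2 \left(-20 - 9\right) = \left(-2\right) \left(-29\right) = 58$)
$M{\left(p,I \right)} = -16$ ($M{\left(p,I \right)} = 7 + \left(\left(15 + 20\right) - 58\right) = 7 + \left(35 - 58\right) = 7 - 23 = -16$)
$h = -47807$ ($h = -21796 - 26011 = -47807$)
$\frac{h}{M{\left(235,-166 \right)} \frac{1}{-15618}} = - \frac{47807}{\left(-16\right) \frac{1}{-15618}} = - \frac{47807}{\left(-16\right) \left(- \frac{1}{15618}\right)} = - \frac{47807}{\frac{8}{7809}} = \left(-47807\right) \frac{7809}{8} = - \frac{373324863}{8}$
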